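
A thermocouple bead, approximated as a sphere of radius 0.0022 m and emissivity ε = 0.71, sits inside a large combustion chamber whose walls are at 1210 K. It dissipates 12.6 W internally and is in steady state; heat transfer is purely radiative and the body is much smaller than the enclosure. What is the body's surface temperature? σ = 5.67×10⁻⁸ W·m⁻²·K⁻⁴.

For a small grey body in a large enclosure, net radiated power = εσA(T⁴ − T_w⁴).
Steady state: P = εσA(T⁴ − T_w⁴) with A = 4πr² = 6.082×10⁻⁵ m².
T⁴ = P/(εσA) + T_w⁴ = 12.6/(0.71·5.67×10⁻⁸·6.082×10⁻⁵) + (1210)⁴
    = 5.146×10¹² + 2.144×10¹² = 7.290×10¹² K⁴.

T ≈ 1640 K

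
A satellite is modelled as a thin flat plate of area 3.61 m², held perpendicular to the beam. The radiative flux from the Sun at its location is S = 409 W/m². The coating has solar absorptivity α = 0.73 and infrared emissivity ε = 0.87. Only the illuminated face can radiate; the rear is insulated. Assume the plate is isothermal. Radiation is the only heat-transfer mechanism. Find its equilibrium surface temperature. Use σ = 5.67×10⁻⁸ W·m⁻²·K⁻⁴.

At equilibrium, absorbed power = emitted power.
Absorbing cross-section = A = 3.610 m²; emitting surface = A = 3.610 m² (ratio 1).
αS·A_cross = εσ·A_surf·T⁴  ⇒  T⁴ = αS/(ε·1σ).
T⁴ = 0.730·409/(0.87·1·5.67×10⁻⁸) = 6.053×10⁹ K⁴.
T = (6.053×10⁹)^(1/4).

T ≈ 279 K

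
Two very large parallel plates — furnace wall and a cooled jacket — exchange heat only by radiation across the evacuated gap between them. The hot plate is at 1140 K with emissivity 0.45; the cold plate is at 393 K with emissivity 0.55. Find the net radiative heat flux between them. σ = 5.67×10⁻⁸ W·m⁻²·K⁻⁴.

q ≈ 31100 W/m²

For two infinite grey parallel plates, q = σ(T₁⁴ − T₂⁴)/(1/ε₁ + 1/ε₂ − 1).
T₁⁴ − T₂⁴ = 1.689×10¹² − 2.385×10¹⁰ = 1.665×10¹² K⁴.
1/ε₁ + 1/ε₂ − 1 = 2.222 + 1.818 − 1 = 3.040.
q = 5.67×10⁻⁸ × 1.665×10¹² / 3.040.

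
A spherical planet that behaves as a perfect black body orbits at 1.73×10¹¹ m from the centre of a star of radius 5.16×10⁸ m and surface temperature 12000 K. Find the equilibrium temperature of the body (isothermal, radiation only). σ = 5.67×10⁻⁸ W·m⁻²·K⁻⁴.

The star's surface emits σT_*⁴; at distance d the flux is S = σT_*⁴(R_*/d)².
S = 5.67×10⁻⁸·(12000)⁴·(5.16×10⁸/1.73×10¹¹)² = 10460 W/m².
For an isothermal sphere T⁴ = (1−a)S/(4σ) = 4.612×10¹⁰ K⁴.

T ≈ 463 K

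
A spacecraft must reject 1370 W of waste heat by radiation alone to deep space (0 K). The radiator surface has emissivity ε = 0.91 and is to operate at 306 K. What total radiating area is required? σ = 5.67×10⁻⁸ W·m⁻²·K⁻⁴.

P = εσA T⁴ ⇒ A = P/(εσT⁴).
T⁴ = 8.768×10⁹ K⁴.
A = 1370/(0.91 × 5.67×10⁻⁸ × 8.768×10⁹).

A ≈ 3.03 m²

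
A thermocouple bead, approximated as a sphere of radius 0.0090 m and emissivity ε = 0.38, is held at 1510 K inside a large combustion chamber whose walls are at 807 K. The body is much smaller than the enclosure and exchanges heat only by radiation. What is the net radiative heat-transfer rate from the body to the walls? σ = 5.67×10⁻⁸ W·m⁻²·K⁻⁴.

For a small grey body in a large enclosure: P_net = εσA(T_body⁴ − T_wall⁴).
A = 4πr² = 0.001018 m²; T_body⁴ − T_wall⁴ = 5.199×10¹² − 4.241×10¹¹ = 4.775×10¹² K⁴.
|P_net| = 0.38·5.67×10⁻⁸·0.001018·4.775×10¹².

P_net ≈ 105 W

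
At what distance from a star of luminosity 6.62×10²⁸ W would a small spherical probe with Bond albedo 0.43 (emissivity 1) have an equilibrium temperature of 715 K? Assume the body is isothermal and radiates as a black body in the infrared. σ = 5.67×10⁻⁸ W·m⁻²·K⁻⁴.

For an isothermal black-emitting sphere, (1−a)S·πr² = σ·4πr²·T⁴ ⇒ S = 4σT⁴/(1−a).
S = 4·5.67×10⁻⁸·(715)⁴/0.570 = 1.040×10⁵ W/m².
Flux falls as S = L/(4πd²), so d = √(L/(4πS)) = √(6.62×10²⁸/(4π·1.040×10⁵)).

d ≈ 2.25×10¹¹ m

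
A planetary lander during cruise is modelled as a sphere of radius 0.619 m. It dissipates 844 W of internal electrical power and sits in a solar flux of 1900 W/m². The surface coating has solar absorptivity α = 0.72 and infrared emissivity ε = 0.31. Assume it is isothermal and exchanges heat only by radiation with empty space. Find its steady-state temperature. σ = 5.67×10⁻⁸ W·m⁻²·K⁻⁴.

At steady state, absorbed solar power + internal power = radiated power.
Absorbed: α·S·A_cross = 0.72·1900·1.204 = 1647 W (cross-section πr²).
Total input = 1647 + 844 = 2491 W.
Radiated: εσ·A_surf·T⁴ with A_surf = 4πr² = 4.815 m².
T⁴ = 2491/(0.31·5.67×10⁻⁸·4.815) = 2.943×10¹⁰ K⁴.

T ≈ 414 K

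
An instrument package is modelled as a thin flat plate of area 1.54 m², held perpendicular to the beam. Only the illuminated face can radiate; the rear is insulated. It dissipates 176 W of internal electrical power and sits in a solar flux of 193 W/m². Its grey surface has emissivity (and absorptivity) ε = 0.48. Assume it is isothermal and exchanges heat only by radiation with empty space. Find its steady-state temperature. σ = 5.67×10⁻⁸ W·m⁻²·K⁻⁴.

T ≈ 295 K

At steady state, absorbed solar power + internal power = radiated power.
Absorbed: α·S·A_cross = 0.48·193·1.540 = 142.7 W (cross-section A).
Total input = 142.7 + 176 = 318.7 W.
Radiated: εσ·A_surf·T⁴ with A_surf = A = 1.540 m².
T⁴ = 318.7/(0.48·5.67×10⁻⁸·1.540) = 7.603×10⁹ K⁴.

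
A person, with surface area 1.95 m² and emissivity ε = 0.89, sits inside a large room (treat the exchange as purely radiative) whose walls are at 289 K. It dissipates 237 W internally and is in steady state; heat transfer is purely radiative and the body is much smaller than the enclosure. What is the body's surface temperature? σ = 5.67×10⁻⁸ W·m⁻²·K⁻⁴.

For a small grey body in a large enclosure, net radiated power = εσA(T⁴ − T_w⁴).
Steady state: P = εσA(T⁴ − T_w⁴) with A = 1.95 m².
T⁴ = P/(εσA) + T_w⁴ = 237/(0.89·5.67×10⁻⁸·1.950) + (289)⁴
    = 2.408×10⁹ + 6.976×10⁹ = 9.384×10⁹ K⁴.

T ≈ 311 K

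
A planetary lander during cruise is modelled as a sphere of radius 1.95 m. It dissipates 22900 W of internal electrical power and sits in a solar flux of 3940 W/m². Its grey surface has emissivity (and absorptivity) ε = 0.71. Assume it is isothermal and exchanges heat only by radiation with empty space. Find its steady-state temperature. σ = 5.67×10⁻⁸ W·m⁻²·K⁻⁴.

T ≈ 414 K

At steady state, absorbed solar power + internal power = radiated power.
Absorbed: α·S·A_cross = 0.71·3940·11.95 = 33420 W (cross-section πr²).
Total input = 33420 + 22900 = 56320 W.
Radiated: εσ·A_surf·T⁴ with A_surf = 4πr² = 47.78 m².
T⁴ = 56320/(0.71·5.67×10⁻⁸·47.78) = 2.928×10¹⁰ K⁴.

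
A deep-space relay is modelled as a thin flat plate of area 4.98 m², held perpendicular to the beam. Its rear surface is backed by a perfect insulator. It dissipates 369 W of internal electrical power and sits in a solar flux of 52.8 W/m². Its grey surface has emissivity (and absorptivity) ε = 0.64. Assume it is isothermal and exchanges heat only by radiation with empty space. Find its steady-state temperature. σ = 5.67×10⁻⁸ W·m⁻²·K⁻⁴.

At steady state, absorbed solar power + internal power = radiated power.
Absorbed: α·S·A_cross = 0.64·52.8·4.980 = 168.3 W (cross-section A).
Total input = 168.3 + 369 = 537.3 W.
Radiated: εσ·A_surf·T⁴ with A_surf = A = 4.980 m².
T⁴ = 537.3/(0.64·5.67×10⁻⁸·4.980) = 2.973×10⁹ K⁴.

T ≈ 234 K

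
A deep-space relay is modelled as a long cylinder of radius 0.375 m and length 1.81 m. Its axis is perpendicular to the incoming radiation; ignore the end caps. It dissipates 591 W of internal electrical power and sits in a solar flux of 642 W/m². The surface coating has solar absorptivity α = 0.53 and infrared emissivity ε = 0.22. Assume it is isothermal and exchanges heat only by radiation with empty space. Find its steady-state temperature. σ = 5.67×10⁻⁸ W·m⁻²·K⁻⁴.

T ≈ 375 K

At steady state, absorbed solar power + internal power = radiated power.
Absorbed: α·S·A_cross = 0.53·642·1.357 = 461.9 W (cross-section 2rL).
Total input = 461.9 + 591 = 1053 W.
Radiated: εσ·A_surf·T⁴ with A_surf = 2πrL = 4.265 m².
T⁴ = 1053/(0.22·5.67×10⁻⁸·4.265) = 1.979×10¹⁰ K⁴.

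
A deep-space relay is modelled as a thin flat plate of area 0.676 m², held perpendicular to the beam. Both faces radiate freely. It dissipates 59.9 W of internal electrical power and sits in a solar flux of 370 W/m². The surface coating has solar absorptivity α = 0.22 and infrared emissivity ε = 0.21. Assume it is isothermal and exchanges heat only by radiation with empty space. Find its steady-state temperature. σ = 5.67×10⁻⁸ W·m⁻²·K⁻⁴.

T ≈ 291 K

At steady state, absorbed solar power + internal power = radiated power.
Absorbed: α·S·A_cross = 0.22·370·0.6760 = 55.03 W (cross-section A).
Total input = 55.03 + 59.9 = 114.9 W.
Radiated: εσ·A_surf·T⁴ with A_surf = 2A = 1.352 m².
T⁴ = 114.9/(0.21·5.67×10⁻⁸·1.352) = 7.139×10⁹ K⁴.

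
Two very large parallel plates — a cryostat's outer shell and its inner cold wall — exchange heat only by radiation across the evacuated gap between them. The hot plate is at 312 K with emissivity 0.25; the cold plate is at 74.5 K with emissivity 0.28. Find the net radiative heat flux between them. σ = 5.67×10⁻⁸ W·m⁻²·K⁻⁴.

q ≈ 81.5 W/m²

For two infinite grey parallel plates, q = σ(T₁⁴ − T₂⁴)/(1/ε₁ + 1/ε₂ − 1).
T₁⁴ − T₂⁴ = 9.476×10⁹ − 3.081×10⁷ = 9.445×10⁹ K⁴.
1/ε₁ + 1/ε₂ − 1 = 4.000 + 3.571 − 1 = 6.571.
q = 5.67×10⁻⁸ × 9.445×10⁹ / 6.571.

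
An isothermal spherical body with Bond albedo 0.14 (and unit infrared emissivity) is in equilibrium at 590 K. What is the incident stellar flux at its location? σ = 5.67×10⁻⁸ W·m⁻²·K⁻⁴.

S ≈ 32000 W/m²

(1−a)S·πr² = σ·4πr²·T⁴ ⇒ S = 4σT⁴/(1−a).
S = 4·5.67×10⁻⁸·1.212×10¹¹/0.860.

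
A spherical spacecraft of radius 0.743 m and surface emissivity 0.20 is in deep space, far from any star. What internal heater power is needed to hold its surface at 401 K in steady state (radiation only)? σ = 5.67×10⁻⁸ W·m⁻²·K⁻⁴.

P = εσ·4πr²·T⁴.
4πr² = 6.937 m²; T⁴ = 2.586×10¹⁰ K⁴.
P = 0.20·5.67×10⁻⁸·6.937·2.586×10¹⁰.

P ≈ 2030 W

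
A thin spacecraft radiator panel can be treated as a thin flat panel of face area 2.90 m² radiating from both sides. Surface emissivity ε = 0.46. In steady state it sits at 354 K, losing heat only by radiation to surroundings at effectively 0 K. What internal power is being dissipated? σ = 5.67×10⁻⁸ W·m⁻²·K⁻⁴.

P ≈ 2380 W

Steady state: P = εσA T⁴.
A = 2·2.90 = 5.800 m²; T⁴ = (354)⁴ = 1.570×10¹⁰ K⁴.
P = 0.46 × 5.67×10⁻⁸ × 5.800 × 1.570×10¹⁰.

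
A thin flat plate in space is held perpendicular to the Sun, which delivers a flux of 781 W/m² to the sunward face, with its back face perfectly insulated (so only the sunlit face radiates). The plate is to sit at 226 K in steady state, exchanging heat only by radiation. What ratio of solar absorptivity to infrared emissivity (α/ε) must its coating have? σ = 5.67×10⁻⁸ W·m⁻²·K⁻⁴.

α/ε ≈ 0.189

Balance: αS·A = εσ·1A·T⁴ ⇒ α/ε = σT⁴/S.
α/ε = 5.67×10⁻⁸·(226)⁴/781 = 5.67×10⁻⁸·2.609×10⁹/781.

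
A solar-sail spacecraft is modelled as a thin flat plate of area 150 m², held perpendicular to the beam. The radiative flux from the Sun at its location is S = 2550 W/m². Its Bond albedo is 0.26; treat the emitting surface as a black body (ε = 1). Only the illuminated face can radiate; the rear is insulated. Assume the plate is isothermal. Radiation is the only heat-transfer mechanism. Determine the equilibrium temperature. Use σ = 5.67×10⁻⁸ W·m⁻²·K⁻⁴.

At equilibrium, absorbed power = emitted power.
Absorbing cross-section = A = 150.0 m²; emitting surface = A = 150.0 m² (ratio 1).
(1−a)S·A_cross = εσ·A_surf·T⁴  ⇒  T⁴ = (1−a)S/(1σ).
T⁴ = 0.740·2550/(1·5.67×10⁻⁸) = 3.328×10¹⁰ K⁴.
T = (3.328×10¹⁰)^(1/4).

T ≈ 427 K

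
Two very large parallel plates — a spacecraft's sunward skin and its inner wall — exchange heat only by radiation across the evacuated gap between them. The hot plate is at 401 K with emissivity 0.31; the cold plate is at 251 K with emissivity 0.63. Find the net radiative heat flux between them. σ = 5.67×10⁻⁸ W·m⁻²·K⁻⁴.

For two infinite grey parallel plates, q = σ(T₁⁴ − T₂⁴)/(1/ε₁ + 1/ε₂ − 1).
T₁⁴ − T₂⁴ = 2.586×10¹⁰ − 3.969×10⁹ = 2.189×10¹⁰ K⁴.
1/ε₁ + 1/ε₂ − 1 = 3.226 + 1.587 − 1 = 3.813.
q = 5.67×10⁻⁸ × 2.189×10¹⁰ / 3.813.

q ≈ 325 W/m²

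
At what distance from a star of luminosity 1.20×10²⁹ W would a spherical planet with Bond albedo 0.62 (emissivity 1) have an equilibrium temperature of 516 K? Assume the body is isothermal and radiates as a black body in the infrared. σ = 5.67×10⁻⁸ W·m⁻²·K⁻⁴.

For an isothermal black-emitting sphere, (1−a)S·πr² = σ·4πr²·T⁴ ⇒ S = 4σT⁴/(1−a).
S = 4·5.67×10⁻⁸·(516)⁴/0.380 = 42310 W/m².
Flux falls as S = L/(4πd²), so d = √(L/(4πS)) = √(1.20×10²⁹/(4π·42310)).

d ≈ 4.75×10¹¹ m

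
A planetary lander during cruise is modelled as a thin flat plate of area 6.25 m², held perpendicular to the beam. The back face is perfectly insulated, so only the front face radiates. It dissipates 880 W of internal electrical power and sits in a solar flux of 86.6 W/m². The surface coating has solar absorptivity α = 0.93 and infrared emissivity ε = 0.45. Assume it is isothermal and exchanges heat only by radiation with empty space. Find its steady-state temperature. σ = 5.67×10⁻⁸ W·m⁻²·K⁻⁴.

T ≈ 305 K

At steady state, absorbed solar power + internal power = radiated power.
Absorbed: α·S·A_cross = 0.93·86.6·6.250 = 503.4 W (cross-section A).
Total input = 503.4 + 880 = 1383 W.
Radiated: εσ·A_surf·T⁴ with A_surf = A = 6.250 m².
T⁴ = 1383/(0.45·5.67×10⁻⁸·6.250) = 8.675×10⁹ K⁴.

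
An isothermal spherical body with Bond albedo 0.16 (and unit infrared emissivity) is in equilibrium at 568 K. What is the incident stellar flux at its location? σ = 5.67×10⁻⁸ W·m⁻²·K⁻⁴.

(1−a)S·πr² = σ·4πr²·T⁴ ⇒ S = 4σT⁴/(1−a).
S = 4·5.67×10⁻⁸·1.041×10¹¹/0.840.

S ≈ 28100 W/m²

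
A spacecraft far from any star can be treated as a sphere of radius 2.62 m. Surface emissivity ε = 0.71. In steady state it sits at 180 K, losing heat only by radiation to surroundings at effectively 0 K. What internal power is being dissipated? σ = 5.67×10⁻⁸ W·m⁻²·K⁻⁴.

P ≈ 3650 W

Steady state: P = εσA T⁴.
A = 4πr² = 86.26 m²; T⁴ = (180)⁴ = 1.050×10⁹ K⁴.
P = 0.71 × 5.67×10⁻⁸ × 86.26 × 1.050×10⁹.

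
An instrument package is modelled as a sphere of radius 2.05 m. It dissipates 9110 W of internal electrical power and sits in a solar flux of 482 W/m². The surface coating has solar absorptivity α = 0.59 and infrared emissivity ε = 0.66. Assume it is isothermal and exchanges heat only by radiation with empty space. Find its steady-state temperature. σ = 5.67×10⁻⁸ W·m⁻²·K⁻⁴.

T ≈ 284 K

At steady state, absorbed solar power + internal power = radiated power.
Absorbed: α·S·A_cross = 0.59·482·13.20 = 3755 W (cross-section πr²).
Total input = 3755 + 9110 = 12860 W.
Radiated: εσ·A_surf·T⁴ with A_surf = 4πr² = 52.81 m².
T⁴ = 12860/(0.66·5.67×10⁻⁸·52.81) = 6.510×10⁹ K⁴.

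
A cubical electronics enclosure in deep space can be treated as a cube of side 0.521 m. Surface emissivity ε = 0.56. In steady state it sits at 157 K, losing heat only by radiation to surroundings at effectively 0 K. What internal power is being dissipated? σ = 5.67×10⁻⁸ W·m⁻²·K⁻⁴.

Steady state: P = εσA T⁴.
A = 6L² = 1.629 m²; T⁴ = (157)⁴ = 6.076×10⁸ K⁴.
P = 0.56 × 5.67×10⁻⁸ × 1.629 × 6.076×10⁸.

P ≈ 31.4 W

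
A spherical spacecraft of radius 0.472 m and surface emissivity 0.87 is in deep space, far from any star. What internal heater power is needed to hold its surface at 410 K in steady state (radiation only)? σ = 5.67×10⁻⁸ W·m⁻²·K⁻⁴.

P ≈ 3900 W

P = εσ·4πr²·T⁴.
4πr² = 2.800 m²; T⁴ = 2.826×10¹⁰ K⁴.
P = 0.87·5.67×10⁻⁸·2.800·2.826×10¹⁰.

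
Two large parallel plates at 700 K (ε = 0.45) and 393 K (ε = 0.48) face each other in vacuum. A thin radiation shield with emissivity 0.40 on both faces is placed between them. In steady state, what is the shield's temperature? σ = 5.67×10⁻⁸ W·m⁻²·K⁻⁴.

T_s ≈ 600 K

In steady state the net flux on the hot side equals that on the cold side.
σ(T₁⁴−T_s⁴)/D₁ = σ(T_s⁴−T₂⁴)/D₂, with D₁ = 1/ε₁+1/ε_s−1 = 3.722, D₂ = 1/ε_s+1/ε₂−1 = 3.583.
Solve for T_s⁴: T_s⁴ = (D₂·T₁⁴ + D₁·T₂⁴)/(D₁+D₂) = 1.299×10¹¹ K⁴.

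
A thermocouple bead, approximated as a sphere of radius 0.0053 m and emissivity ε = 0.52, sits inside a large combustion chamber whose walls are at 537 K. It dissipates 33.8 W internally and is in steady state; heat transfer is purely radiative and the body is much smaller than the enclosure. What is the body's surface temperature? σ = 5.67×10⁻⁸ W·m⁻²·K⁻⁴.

For a small grey body in a large enclosure, net radiated power = εσA(T⁴ − T_w⁴).
Steady state: P = εσA(T⁴ − T_w⁴) with A = 4πr² = 3.530×10⁻⁴ m².
T⁴ = P/(εσA) + T_w⁴ = 33.8/(0.52·5.67×10⁻⁸·3.530×10⁻⁴) + (537)⁴
    = 3.248×10¹² + 8.316×10¹⁰ = 3.331×10¹² K⁴.

T ≈ 1350 K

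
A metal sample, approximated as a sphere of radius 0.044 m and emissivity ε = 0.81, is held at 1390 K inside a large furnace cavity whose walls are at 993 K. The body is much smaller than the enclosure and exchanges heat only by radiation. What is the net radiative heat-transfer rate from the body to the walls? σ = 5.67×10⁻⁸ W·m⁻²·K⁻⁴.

P_net ≈ 3080 W

For a small grey body in a large enclosure: P_net = εσA(T_body⁴ − T_wall⁴).
A = 4πr² = 0.02433 m²; T_body⁴ − T_wall⁴ = 3.733×10¹² − 9.723×10¹¹ = 2.761×10¹² K⁴.
|P_net| = 0.81·5.67×10⁻⁸·0.02433·2.761×10¹².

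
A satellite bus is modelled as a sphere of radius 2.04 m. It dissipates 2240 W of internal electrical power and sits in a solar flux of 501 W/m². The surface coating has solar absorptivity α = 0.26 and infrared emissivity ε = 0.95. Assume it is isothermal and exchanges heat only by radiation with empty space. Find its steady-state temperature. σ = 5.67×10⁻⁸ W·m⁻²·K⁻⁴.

At steady state, absorbed solar power + internal power = radiated power.
Absorbed: α·S·A_cross = 0.26·501·13.07 = 1703 W (cross-section πr²).
Total input = 1703 + 2240 = 3943 W.
Radiated: εσ·A_surf·T⁴ with A_surf = 4πr² = 52.30 m².
T⁴ = 3943/(0.95·5.67×10⁻⁸·52.30) = 1.400×10⁹ K⁴.

T ≈ 193 K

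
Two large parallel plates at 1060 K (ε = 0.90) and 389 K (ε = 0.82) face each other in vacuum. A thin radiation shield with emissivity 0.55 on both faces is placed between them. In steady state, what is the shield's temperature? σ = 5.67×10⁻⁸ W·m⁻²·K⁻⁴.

In steady state the net flux on the hot side equals that on the cold side.
σ(T₁⁴−T_s⁴)/D₁ = σ(T_s⁴−T₂⁴)/D₂, with D₁ = 1/ε₁+1/ε_s−1 = 1.929, D₂ = 1/ε_s+1/ε₂−1 = 2.038.
Solve for T_s⁴: T_s⁴ = (D₂·T₁⁴ + D₁·T₂⁴)/(D₁+D₂) = 6.596×10¹¹ K⁴.

T_s ≈ 901 K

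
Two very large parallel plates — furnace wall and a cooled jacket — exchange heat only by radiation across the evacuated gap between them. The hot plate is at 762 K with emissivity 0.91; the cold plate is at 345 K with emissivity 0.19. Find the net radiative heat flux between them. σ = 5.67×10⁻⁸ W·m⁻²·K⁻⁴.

For two infinite grey parallel plates, q = σ(T₁⁴ − T₂⁴)/(1/ε₁ + 1/ε₂ − 1).
T₁⁴ − T₂⁴ = 3.371×10¹¹ − 1.417×10¹⁰ = 3.230×10¹¹ K⁴.
1/ε₁ + 1/ε₂ − 1 = 1.099 + 5.263 − 1 = 5.362.
q = 5.67×10⁻⁸ × 3.230×10¹¹ / 5.362.

q ≈ 3420 W/m²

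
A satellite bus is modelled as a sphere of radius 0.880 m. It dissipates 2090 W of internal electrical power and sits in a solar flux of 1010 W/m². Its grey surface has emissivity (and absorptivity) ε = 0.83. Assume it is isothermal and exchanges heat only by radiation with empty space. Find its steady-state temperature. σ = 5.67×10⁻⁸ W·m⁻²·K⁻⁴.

T ≈ 308 K

At steady state, absorbed solar power + internal power = radiated power.
Absorbed: α·S·A_cross = 0.83·1010·2.433 = 2039 W (cross-section πr²).
Total input = 2039 + 2090 = 4129 W.
Radiated: εσ·A_surf·T⁴ with A_surf = 4πr² = 9.731 m².
T⁴ = 4129/(0.83·5.67×10⁻⁸·9.731) = 9.017×10⁹ K⁴.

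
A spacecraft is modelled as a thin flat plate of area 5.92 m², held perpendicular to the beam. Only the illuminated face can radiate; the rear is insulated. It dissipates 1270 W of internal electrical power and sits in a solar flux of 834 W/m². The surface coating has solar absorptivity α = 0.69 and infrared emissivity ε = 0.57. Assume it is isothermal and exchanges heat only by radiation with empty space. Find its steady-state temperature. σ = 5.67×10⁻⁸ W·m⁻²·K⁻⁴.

At steady state, absorbed solar power + internal power = radiated power.
Absorbed: α·S·A_cross = 0.69·834·5.920 = 3407 W (cross-section A).
Total input = 3407 + 1270 = 4677 W.
Radiated: εσ·A_surf·T⁴ with A_surf = A = 5.920 m².
T⁴ = 4677/(0.57·5.67×10⁻⁸·5.920) = 2.444×10¹⁰ K⁴.

T ≈ 395 K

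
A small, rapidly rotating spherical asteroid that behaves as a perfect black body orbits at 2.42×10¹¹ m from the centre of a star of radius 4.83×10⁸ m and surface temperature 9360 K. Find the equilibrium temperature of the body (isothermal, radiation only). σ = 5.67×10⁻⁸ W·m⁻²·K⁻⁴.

T ≈ 296 K

The star's surface emits σT_*⁴; at distance d the flux is S = σT_*⁴(R_*/d)².
S = 5.67×10⁻⁸·(9360)⁴·(4.83×10⁸/2.42×10¹¹)² = 1734 W/m².
For an isothermal sphere T⁴ = (1−a)S/(4σ) = 7.644×10⁹ K⁴.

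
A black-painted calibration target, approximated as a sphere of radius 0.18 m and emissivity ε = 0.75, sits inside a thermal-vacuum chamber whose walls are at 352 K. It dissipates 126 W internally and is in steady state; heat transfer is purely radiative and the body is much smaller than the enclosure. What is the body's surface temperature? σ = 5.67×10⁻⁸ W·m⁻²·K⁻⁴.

For a small grey body in a large enclosure, net radiated power = εσA(T⁴ − T_w⁴).
Steady state: P = εσA(T⁴ − T_w⁴) with A = 4πr² = 0.4072 m².
T⁴ = P/(εσA) + T_w⁴ = 126/(0.75·5.67×10⁻⁸·0.4072) + (352)⁴
    = 7.277×10⁹ + 1.535×10¹⁰ = 2.263×10¹⁰ K⁴.

T ≈ 388 K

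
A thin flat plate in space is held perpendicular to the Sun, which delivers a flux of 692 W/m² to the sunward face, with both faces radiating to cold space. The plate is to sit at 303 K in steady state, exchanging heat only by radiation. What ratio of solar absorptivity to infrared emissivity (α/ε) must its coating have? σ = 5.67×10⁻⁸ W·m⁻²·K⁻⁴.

α/ε ≈ 1.38

Balance: αS·A = εσ·2A·T⁴ ⇒ α/ε = 2σT⁴/S.
α/ε = 2·5.67×10⁻⁸·(303)⁴/692 = 2·5.67×10⁻⁸·8.429×10⁹/692.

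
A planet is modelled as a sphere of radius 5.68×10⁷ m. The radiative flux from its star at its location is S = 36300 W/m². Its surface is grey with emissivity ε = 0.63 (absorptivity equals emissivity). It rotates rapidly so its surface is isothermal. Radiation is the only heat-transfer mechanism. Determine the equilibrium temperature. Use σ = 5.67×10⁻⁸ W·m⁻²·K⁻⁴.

At equilibrium, absorbed power = emitted power.
Absorbing cross-section = πr² = 1.014×10¹⁶ m²; emitting surface = 4πr² = 4.054×10¹⁶ m² (ratio 4).
εS·A_cross = εσ·A_surf·T⁴  ⇒  T⁴ = S/(4σ)   (ε cancels).
T⁴ = 36300/(4·5.67×10⁻⁸) = 1.601×10¹¹ K⁴.
T = (1.601×10¹¹)^(1/4).

T ≈ 633 K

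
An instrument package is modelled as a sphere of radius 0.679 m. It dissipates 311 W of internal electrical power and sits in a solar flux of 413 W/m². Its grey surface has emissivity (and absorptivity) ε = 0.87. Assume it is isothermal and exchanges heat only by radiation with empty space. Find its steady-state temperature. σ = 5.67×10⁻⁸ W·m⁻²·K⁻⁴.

T ≈ 232 K

At steady state, absorbed solar power + internal power = radiated power.
Absorbed: α·S·A_cross = 0.87·413·1.448 = 520.4 W (cross-section πr²).
Total input = 520.4 + 311 = 831.4 W.
Radiated: εσ·A_surf·T⁴ with A_surf = 4πr² = 5.794 m².
T⁴ = 831.4/(0.87·5.67×10⁻⁸·5.794) = 2.909×10⁹ K⁴.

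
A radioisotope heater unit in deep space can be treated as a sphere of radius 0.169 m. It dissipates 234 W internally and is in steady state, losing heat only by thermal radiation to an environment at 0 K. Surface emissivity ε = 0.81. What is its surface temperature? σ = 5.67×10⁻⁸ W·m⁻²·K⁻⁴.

Steady state: internal power = radiated power, P = εσA T⁴.
Radiating area A = 4πr² = 0.3589 m².
T⁴ = P/(εσA) = 234/(0.81·5.67×10⁻⁸·0.3589) = 1.420×10¹⁰ K⁴.
T = (1.420×10¹⁰)^(1/4).

T ≈ 345 K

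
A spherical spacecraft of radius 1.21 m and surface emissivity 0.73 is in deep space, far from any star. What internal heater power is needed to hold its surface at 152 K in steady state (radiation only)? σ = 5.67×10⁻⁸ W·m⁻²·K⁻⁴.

P ≈ 407 W

P = εσ·4πr²·T⁴.
4πr² = 18.40 m²; T⁴ = 5.338×10⁸ K⁴.
P = 0.73·5.67×10⁻⁸·18.40·5.338×10⁸.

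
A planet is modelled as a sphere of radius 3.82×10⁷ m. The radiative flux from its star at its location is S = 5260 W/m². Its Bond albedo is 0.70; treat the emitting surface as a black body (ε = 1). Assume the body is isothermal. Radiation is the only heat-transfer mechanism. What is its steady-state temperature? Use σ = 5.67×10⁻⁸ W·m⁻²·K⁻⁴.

At equilibrium, absorbed power = emitted power.
Absorbing cross-section = πr² = 4.584×10¹⁵ m²; emitting surface = 4πr² = 1.834×10¹⁶ m² (ratio 4).
(1−a)S·A_cross = εσ·A_surf·T⁴  ⇒  T⁴ = (1−a)S/(4σ).
T⁴ = 0.300·5260/(4·5.67×10⁻⁸) = 6.958×10⁹ K⁴.
T = (6.958×10⁹)^(1/4).

T ≈ 289 K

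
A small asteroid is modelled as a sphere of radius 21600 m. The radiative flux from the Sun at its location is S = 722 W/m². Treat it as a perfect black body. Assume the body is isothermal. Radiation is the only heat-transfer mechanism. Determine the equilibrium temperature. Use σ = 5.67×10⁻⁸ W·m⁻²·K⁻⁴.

At equilibrium, absorbed power = emitted power.
Absorbing cross-section = πr² = 1.466×10⁹ m²; emitting surface = 4πr² = 5.863×10⁹ m² (ratio 4).
S·A_cross = εσ·A_surf·T⁴  ⇒  T⁴ = S/(4σ).
T⁴ = 1.00·722/(4·5.67×10⁻⁸) = 3.183×10⁹ K⁴.
T = (3.183×10⁹)^(1/4).

T ≈ 238 K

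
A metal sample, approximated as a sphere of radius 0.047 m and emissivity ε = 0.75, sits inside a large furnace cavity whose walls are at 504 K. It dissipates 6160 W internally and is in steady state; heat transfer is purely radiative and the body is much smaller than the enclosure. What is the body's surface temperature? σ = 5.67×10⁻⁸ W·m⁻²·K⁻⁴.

T ≈ 1520 K

For a small grey body in a large enclosure, net radiated power = εσA(T⁴ − T_w⁴).
Steady state: P = εσA(T⁴ − T_w⁴) with A = 4πr² = 0.02776 m².
T⁴ = P/(εσA) + T_w⁴ = 6160/(0.75·5.67×10⁻⁸·0.02776) + (504)⁴
    = 5.218×10¹² + 6.452×10¹⁰ = 5.283×10¹² K⁴.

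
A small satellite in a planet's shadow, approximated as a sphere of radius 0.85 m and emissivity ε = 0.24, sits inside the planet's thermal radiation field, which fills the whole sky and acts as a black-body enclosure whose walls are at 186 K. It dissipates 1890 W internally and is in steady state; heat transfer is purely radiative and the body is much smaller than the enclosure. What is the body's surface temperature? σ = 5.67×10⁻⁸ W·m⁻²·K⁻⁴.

For a small grey body in a large enclosure, net radiated power = εσA(T⁴ − T_w⁴).
Steady state: P = εσA(T⁴ − T_w⁴) with A = 4πr² = 9.079 m².
T⁴ = P/(εσA) + T_w⁴ = 1890/(0.24·5.67×10⁻⁸·9.079) + (186)⁴
    = 1.530×10¹⁰ + 1.197×10⁹ = 1.649×10¹⁰ K⁴.

T ≈ 358 K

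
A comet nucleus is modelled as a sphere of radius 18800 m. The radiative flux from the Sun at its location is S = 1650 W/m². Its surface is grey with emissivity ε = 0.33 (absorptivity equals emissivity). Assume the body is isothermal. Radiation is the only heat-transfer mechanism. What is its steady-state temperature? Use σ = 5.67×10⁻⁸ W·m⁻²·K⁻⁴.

T ≈ 292 K

At equilibrium, absorbed power = emitted power.
Absorbing cross-section = πr² = 1.110×10⁹ m²; emitting surface = 4πr² = 4.441×10⁹ m² (ratio 4).
εS·A_cross = εσ·A_surf·T⁴  ⇒  T⁴ = S/(4σ)   (ε cancels).
T⁴ = 1650/(4·5.67×10⁻⁸) = 7.275×10⁹ K⁴.
T = (7.275×10⁹)^(1/4).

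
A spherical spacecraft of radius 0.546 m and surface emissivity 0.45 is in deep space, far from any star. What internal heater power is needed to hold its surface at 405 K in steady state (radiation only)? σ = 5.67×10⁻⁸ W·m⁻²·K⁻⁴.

P = εσ·4πr²·T⁴.
4πr² = 3.746 m²; T⁴ = 2.690×10¹⁰ K⁴.
P = 0.45·5.67×10⁻⁸·3.746·2.690×10¹⁰.

P ≈ 2570 W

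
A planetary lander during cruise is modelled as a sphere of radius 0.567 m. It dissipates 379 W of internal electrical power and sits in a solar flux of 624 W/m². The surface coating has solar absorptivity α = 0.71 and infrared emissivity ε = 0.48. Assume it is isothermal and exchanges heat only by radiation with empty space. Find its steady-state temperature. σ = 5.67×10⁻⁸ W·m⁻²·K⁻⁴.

T ≈ 294 K

At steady state, absorbed solar power + internal power = radiated power.
Absorbed: α·S·A_cross = 0.71·624·1.010 = 447.5 W (cross-section πr²).
Total input = 447.5 + 379 = 826.5 W.
Radiated: εσ·A_surf·T⁴ with A_surf = 4πr² = 4.040 m².
T⁴ = 826.5/(0.48·5.67×10⁻⁸·4.040) = 7.517×10⁹ K⁴.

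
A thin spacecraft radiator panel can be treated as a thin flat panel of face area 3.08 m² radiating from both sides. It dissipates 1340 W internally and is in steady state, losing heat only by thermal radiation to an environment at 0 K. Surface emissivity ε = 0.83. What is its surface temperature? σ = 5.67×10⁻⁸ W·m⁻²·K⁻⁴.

Steady state: internal power = radiated power, P = εσA T⁴.
Radiating area A = 2·3.08 = 6.160 m².
T⁴ = P/(εσA) = 1340/(0.83·5.67×10⁻⁸·6.160) = 4.622×10⁹ K⁴.
T = (4.622×10⁹)^(1/4).

T ≈ 261 K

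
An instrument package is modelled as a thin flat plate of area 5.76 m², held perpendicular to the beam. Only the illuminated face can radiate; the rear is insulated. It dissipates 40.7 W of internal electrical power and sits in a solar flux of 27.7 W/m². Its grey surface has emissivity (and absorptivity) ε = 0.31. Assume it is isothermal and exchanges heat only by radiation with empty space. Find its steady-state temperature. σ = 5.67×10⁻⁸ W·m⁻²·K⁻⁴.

T ≈ 173 K

At steady state, absorbed solar power + internal power = radiated power.
Absorbed: α·S·A_cross = 0.31·27.7·5.760 = 49.46 W (cross-section A).
Total input = 49.46 + 40.7 = 90.16 W.
Radiated: εσ·A_surf·T⁴ with A_surf = A = 5.760 m².
T⁴ = 90.16/(0.31·5.67×10⁻⁸·5.760) = 8.905×10⁸ K⁴.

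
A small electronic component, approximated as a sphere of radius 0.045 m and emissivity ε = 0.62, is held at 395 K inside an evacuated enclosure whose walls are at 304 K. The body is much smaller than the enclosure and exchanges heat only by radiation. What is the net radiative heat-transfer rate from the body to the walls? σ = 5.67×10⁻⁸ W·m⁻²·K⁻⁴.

P_net ≈ 14.1 W

For a small grey body in a large enclosure: P_net = εσA(T_body⁴ − T_wall⁴).
A = 4πr² = 0.02545 m²; T_body⁴ − T_wall⁴ = 2.434×10¹⁰ − 8.541×10⁹ = 1.580×10¹⁰ K⁴.
|P_net| = 0.62·5.67×10⁻⁸·0.02545·1.580×10¹⁰.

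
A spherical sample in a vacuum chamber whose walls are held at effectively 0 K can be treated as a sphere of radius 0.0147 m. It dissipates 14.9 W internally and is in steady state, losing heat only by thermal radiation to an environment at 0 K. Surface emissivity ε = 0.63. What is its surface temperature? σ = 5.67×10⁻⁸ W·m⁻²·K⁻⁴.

Steady state: internal power = radiated power, P = εσA T⁴.
Radiating area A = 4πr² = 0.002715 m².
T⁴ = P/(εσA) = 14.9/(0.63·5.67×10⁻⁸·0.002715) = 1.536×10¹¹ K⁴.
T = (1.536×10¹¹)^(1/4).

T ≈ 626 K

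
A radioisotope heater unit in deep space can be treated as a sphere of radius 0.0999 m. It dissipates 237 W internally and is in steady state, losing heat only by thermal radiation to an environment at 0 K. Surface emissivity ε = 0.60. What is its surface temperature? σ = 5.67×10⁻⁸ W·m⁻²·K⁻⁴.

Steady state: internal power = radiated power, P = εσA T⁴.
Radiating area A = 4πr² = 0.1254 m².
T⁴ = P/(εσA) = 237/(0.60·5.67×10⁻⁸·0.1254) = 5.555×10¹⁰ K⁴.
T = (5.555×10¹⁰)^(1/4).

T ≈ 485 K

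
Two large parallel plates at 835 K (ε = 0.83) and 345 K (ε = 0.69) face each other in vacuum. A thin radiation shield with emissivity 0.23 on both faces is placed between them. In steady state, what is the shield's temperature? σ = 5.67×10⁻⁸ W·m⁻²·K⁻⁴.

T_s ≈ 712 K

In steady state the net flux on the hot side equals that on the cold side.
σ(T₁⁴−T_s⁴)/D₁ = σ(T_s⁴−T₂⁴)/D₂, with D₁ = 1/ε₁+1/ε_s−1 = 4.553, D₂ = 1/ε_s+1/ε₂−1 = 4.797.
Solve for T_s⁴: T_s⁴ = (D₂·T₁⁴ + D₁·T₂⁴)/(D₁+D₂) = 2.563×10¹¹ K⁴.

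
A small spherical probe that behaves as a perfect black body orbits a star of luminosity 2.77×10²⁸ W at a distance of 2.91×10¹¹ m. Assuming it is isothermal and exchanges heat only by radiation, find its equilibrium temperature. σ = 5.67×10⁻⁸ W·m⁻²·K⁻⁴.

First find the stellar flux at distance d: S = L/(4πd²) = 2.77×10²⁸/(4π·(2.91×10¹¹)²) = 26030 W/m².
For an isothermal sphere, absorbed (1−a)S·πr² = emitted σ·4πr²·T⁴, so T⁴ = (1−a)S/(4σ).
T⁴ = 1.00·26030/(4·5.67×10⁻⁸) = 1.148×10¹¹ K⁴.

T ≈ 582 K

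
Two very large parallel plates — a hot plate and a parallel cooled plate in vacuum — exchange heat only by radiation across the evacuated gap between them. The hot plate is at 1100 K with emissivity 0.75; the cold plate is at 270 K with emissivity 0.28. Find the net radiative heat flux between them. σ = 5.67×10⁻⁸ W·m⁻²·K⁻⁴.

For two infinite grey parallel plates, q = σ(T₁⁴ − T₂⁴)/(1/ε₁ + 1/ε₂ − 1).
T₁⁴ − T₂⁴ = 1.464×10¹² − 5.314×10⁹ = 1.459×10¹² K⁴.
1/ε₁ + 1/ε₂ − 1 = 1.333 + 3.571 − 1 = 3.905.
q = 5.67×10⁻⁸ × 1.459×10¹² / 3.905.

q ≈ 21200 W/m²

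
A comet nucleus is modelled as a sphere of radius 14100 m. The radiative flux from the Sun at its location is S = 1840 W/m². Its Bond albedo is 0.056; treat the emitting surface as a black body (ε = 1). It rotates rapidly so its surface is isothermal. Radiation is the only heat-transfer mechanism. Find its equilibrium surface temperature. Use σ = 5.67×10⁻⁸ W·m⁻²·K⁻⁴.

T ≈ 296 K

At equilibrium, absorbed power = emitted power.
Absorbing cross-section = πr² = 6.246×10⁸ m²; emitting surface = 4πr² = 2.498×10⁹ m² (ratio 4).
(1−a)S·A_cross = εσ·A_surf·T⁴  ⇒  T⁴ = (1−a)S/(4σ).
T⁴ = 0.944·1840/(4·5.67×10⁻⁸) = 7.659×10⁹ K⁴.
T = (7.659×10⁹)^(1/4).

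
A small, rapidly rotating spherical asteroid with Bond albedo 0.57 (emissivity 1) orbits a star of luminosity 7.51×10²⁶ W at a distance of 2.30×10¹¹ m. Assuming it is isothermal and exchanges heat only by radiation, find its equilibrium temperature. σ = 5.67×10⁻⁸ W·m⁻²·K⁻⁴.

T ≈ 215 K

First find the stellar flux at distance d: S = L/(4πd²) = 7.51×10²⁶/(4π·(2.30×10¹¹)²) = 1130 W/m².
For an isothermal sphere, absorbed (1−a)S·πr² = emitted σ·4πr²·T⁴, so T⁴ = (1−a)S/(4σ).
T⁴ = 0.430·1130/(4·5.67×10⁻⁸) = 2.142×10⁹ K⁴.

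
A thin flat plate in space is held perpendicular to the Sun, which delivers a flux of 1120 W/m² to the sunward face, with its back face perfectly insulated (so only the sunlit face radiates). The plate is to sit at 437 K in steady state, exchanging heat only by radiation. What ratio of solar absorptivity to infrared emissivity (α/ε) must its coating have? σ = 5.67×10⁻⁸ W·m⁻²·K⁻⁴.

Balance: αS·A = εσ·1A·T⁴ ⇒ α/ε = σT⁴/S.
α/ε = 5.67×10⁻⁸·(437)⁴/1120 = 5.67×10⁻⁸·3.647×10¹⁰/1120.

α/ε ≈ 1.85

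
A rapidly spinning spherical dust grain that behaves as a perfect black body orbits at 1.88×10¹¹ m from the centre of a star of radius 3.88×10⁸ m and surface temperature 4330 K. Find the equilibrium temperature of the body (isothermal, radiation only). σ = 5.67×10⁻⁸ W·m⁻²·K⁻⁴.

The star's surface emits σT_*⁴; at distance d the flux is S = σT_*⁴(R_*/d)².
S = 5.67×10⁻⁸·(4330)⁴·(3.88×10⁸/1.88×10¹¹)² = 84.90 W/m².
For an isothermal sphere T⁴ = (1−a)S/(4σ) = 3.743×10⁸ K⁴.

T ≈ 139 K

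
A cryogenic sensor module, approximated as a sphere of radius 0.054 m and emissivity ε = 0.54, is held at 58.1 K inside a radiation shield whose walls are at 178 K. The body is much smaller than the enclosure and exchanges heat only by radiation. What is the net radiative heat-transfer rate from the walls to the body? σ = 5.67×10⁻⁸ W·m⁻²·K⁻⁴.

P_net ≈ 1.11 W

For a small grey body in a large enclosure: P_net = εσA(T_body⁴ − T_wall⁴).
A = 4πr² = 0.03664 m²; T_body⁴ − T_wall⁴ = 1.139×10⁷ − 1.004×10⁹ = -9.925×10⁸ K⁴.
|P_net| = 0.54·5.67×10⁻⁸·0.03664·9.925×10⁸.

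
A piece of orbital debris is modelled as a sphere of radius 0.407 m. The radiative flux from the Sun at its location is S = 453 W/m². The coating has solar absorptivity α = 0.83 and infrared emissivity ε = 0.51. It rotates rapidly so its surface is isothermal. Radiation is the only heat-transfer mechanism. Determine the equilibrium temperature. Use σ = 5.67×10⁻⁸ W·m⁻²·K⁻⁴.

T ≈ 239 K

At equilibrium, absorbed power = emitted power.
Absorbing cross-section = πr² = 0.5204 m²; emitting surface = 4πr² = 2.082 m² (ratio 4).
αS·A_cross = εσ·A_surf·T⁴  ⇒  T⁴ = αS/(ε·4σ).
T⁴ = 0.830·453/(0.51·4·5.67×10⁻⁸) = 3.251×10⁹ K⁴.
T = (3.251×10⁹)^(1/4).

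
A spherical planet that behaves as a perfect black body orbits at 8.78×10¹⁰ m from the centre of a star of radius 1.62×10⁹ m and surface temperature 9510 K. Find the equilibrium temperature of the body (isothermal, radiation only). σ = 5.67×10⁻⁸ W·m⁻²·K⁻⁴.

The star's surface emits σT_*⁴; at distance d the flux is S = σT_*⁴(R_*/d)².
S = 5.67×10⁻⁸·(9510)⁴·(1.62×10⁹/8.78×10¹⁰)² = 1.579×10⁵ W/m².
For an isothermal sphere T⁴ = (1−a)S/(4σ) = 6.962×10¹¹ K⁴.

T ≈ 913 K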